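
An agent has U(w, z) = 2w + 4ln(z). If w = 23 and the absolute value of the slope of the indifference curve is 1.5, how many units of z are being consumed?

MU_w = 2, MU_z = 4/z.
MRS = 2 ÷ (4/z).
MRS depends only on z: 0.5·z = 1.5 ⇒ z = 1.5/0.5 = 3.

z = 3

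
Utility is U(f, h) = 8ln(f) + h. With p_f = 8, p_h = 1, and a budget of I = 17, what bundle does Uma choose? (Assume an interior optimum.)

f* = 1, h* = 9

MU_f = 8/f, MU_h = 1.
MRS = 8/f ÷ 1.
Tangency: set MRS = p_f/p_h = 8/1 = 8.
MRS depends only on f: 8/f = 8 ⇒ f* = 8/8 = 1.
From the budget, 1·h = 17 − 8·1 = 9, so h* = 9.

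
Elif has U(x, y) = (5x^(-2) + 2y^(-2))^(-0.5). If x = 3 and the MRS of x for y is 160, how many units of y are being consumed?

y = 12

For CES with ρ = -2, MRS = (5/2)·(y/x)^3.
Setting (5/2)·(y/3)^3 = 160 gives (y/3)^3 = 64, so y/3 = 4 and y = 12.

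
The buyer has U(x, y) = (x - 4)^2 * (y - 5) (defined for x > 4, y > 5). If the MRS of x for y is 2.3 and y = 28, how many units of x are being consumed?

x = 24

MU_x = 2·(x−4)·(y−5), MU_y = (x−4)^2.
MRS = (2/1)·(y−5)/(x−4).
Substitute y = 28: MRS = 46/(x − 4). Setting this equal to 2.3 gives x − 4 = 46/2.3 = 20, so x = 24.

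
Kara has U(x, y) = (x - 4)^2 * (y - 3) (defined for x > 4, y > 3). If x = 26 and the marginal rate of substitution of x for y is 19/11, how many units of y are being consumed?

MU_x = 2·(x−4)·(y−3), MU_y = (x−4)^2.
MRS = (2/1)·(y−3)/(x−4).
Substitute x = 26: MRS = (y − 3)/11. Setting this equal to 19/11 gives y − 3 = (19/11)·11 = 19, so y = 22.

y = 22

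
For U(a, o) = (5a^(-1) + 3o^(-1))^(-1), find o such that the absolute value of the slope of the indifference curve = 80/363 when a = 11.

For CES with ρ = -1, MRS = (5/3)·(o/a)^2.
Setting (5/3)·(o/11)^2 = 80/363 gives (o/11)^2 = 16/121, so o/11 = 4/11 and o = 4.

o = 4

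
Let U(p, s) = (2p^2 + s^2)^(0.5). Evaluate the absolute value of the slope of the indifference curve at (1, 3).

For CES with ρ = 2, MRS = (2/1)·(s/p)^(-1).
At (1, 3): MRS = 2/3.
The indifference curve has slope −2/3 at this bundle.

MRS = 2/3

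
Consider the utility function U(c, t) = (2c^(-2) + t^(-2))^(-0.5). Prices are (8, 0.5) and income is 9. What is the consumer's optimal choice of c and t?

c* = 1, t* = 2

For CES with ρ = -2, MRS = (2/1)·(t/c)^3.
Tangency: set MRS = p_c/p_t = 8/0.5 = 16.
So (t/c)^3 = 8; taking the cube root, t/c = 2, i.e. t = 2·c.
Substitute into the budget 8·c + 0.5·t = 9: 9·c = 9, so c* = 1 and t* = 2·1 = 2.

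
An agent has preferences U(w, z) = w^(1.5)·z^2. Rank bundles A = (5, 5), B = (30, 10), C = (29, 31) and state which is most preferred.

Evaluate utility at each bundle:
U(A) = 279.508.
U(B) = 16431.677.
U(C) = 150079.158.
Highest utility is C, so C ≻ B ≻ A.

Bundle C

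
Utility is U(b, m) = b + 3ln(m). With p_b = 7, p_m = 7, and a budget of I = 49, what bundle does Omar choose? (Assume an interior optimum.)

MU_b = 1, MU_m = 3/m.
MRS = 1 ÷ (3/m).
Tangency: set MRS = p_b/p_m = 7/7 = 1.
MRS depends only on m: (1/3)·m = 1 ⇒ m* = 1/(1/3) = 3.
From the budget, 7·b = 49 − 7·3 = 28, so b* = 4.

b* = 4, m* = 3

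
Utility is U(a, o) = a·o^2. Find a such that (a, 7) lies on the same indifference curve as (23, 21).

a = 207

U(23, 21) = 10143.
Set U(a, 7) = 10143 and solve.
With o = 7: 7^2 = 49, so a = 10143/49 = 207.
Check: U(207, 7) = 10143.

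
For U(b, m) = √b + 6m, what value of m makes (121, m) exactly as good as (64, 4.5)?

U(64, 4.5) = 35.
Set U(121, m) = 35 and solve.
With b = 121: √121 = 11, so 6m = 35 − 11 = 24 and m = 4.
Check: U(121, 4) = 35.

m = 4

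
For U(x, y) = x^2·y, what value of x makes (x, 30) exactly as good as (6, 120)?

U(6, 120) = 4320.
Set U(x, 30) = 4320 and solve.
With y = 30: x^2 = 4320/30 = 144; taking the square root, x = 12.
Check: U(12, 30) = 4320.

x = 12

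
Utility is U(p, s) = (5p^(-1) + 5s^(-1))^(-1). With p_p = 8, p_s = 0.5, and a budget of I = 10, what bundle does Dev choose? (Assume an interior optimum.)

p* = 1, s* = 4

For CES with ρ = -1, MRS = (s/p)^2.
Tangency: set MRS = p_p/p_s = 8/0.5 = 16.
So (s/p)^2 = 16; taking the square root, s/p = 4, i.e. s = 4·p.
Substitute into the budget 8·p + 0.5·s = 10: 10·p = 10, so p* = 1 and s* = 4·1 = 4.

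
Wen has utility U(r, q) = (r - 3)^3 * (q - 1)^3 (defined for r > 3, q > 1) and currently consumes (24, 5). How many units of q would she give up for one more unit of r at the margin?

MRS = 4/21

MU_r = 3·(r−3)^2·(q−1)^3, MU_q = 3·(r−3)^3·(q−1)^2.
MRS = (q−1)/(r−3).
At (24, 5): MRS = 4/21.
So at (24, 5) the consumer would give up 4/21 units of q for one more unit of r.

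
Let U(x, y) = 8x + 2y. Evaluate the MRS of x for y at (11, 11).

MU_x = 8, MU_y = 2, so MRS = 8/2 = 4 at every bundle.
At (11, 11): MRS = 4.
So at (11, 11) the consumer would give up 4 units of y for one more unit of x.

MRS = 4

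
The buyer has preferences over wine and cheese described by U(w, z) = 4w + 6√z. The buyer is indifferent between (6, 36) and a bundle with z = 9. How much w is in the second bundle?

w = 10.5

U(6, 36) = 60.
Set U(w, 9) = 60 and solve.
With z = 9: √9 = 3, so 4w = 60 − 6·3 = 42 and w = 10.5.
Check: U(10.5, 9) = 60.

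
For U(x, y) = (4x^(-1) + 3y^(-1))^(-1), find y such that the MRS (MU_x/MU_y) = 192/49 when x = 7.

y = 12

For CES with ρ = -1, MRS = (4/3)·(y/x)^2.
Setting (4/3)·(y/7)^2 = 192/49 gives (y/7)^2 = 144/49, so y/7 = 12/7 and y = 12.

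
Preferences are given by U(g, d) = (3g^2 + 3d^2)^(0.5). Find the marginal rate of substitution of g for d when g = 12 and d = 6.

MRS = 2

For CES with ρ = 2, MRS = (d/g)^(-1).
At (12, 6): MRS = 2.
So at (12, 6) the consumer would give up 2 units of d for one more unit of g.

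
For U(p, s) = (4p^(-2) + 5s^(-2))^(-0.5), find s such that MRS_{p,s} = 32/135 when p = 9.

s = 6

For CES with ρ = -2, MRS = (4/5)·(s/p)^3.
Setting (4/5)·(s/9)^3 = 32/135 gives (s/9)^3 = 8/27, so s/9 = 2/3 and s = 6.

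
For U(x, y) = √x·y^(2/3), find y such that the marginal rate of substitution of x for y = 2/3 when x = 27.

MU_x = 0.5·x^(-0.5)·y^(2/3) and MU_y = 2/3·√x·y^(-1/3).
MRS = MU_x/MU_y = (0.75)·y/x.
Substitute x = 27: MRS = y/36. Setting y/36 = 2/3 gives y = (2/3)·36 = 24.

y = 24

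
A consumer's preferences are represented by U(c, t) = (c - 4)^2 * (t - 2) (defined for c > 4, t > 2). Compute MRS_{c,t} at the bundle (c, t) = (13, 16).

MU_c = 2·(c−4)·(t−2), MU_t = (c−4)^2.
MRS = (2/1)·(t−2)/(c−4).
At (13, 16): MRS = 28/9.
The indifference curve has slope −28/9 at this bundle.

MRS = 28/9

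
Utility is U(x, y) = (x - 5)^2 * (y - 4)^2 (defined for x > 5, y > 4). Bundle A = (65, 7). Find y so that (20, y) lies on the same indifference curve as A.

y = 16

U(65, 7) = 32400.
Set U(20, y) = 32400 and solve.
With x = 20: (20 − 5)^2 = 225, so (y − 4)^2 = 32400/225 = 144.
Taking the square root (with y > 4): y − 4 = 12, so y = 16.
Check: U(20, 16) = 32400.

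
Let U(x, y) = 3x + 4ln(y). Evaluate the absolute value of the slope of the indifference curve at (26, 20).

MU_x = 3, MU_y = 4/y.
MRS = 3 ÷ (4/y).
At (26, 20): MRS = 15.
That is, one extra unit of x is worth 15 units of y at the margin.

MRS = 15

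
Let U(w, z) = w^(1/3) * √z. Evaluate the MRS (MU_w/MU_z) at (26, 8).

MRS = 8/39

MU_w = 1/3·w^(-2/3)·√z and MU_z = 0.5·w^(1/3)·z^(-0.5).
MRS = MU_w/MU_z = (2/3)·z/w.
At (26, 8): MRS = 8/39.
That is, one extra unit of w is worth 8/39 units of z at the margin.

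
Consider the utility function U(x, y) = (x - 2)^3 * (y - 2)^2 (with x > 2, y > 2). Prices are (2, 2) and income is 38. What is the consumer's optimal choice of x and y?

x* = 11, y* = 8

MU_x = 3·(x−2)^2·(y−2)^2, MU_y = 2·(x−2)^3·(y−2).
MRS = (3/2)·(y−2)/(x−2).
Tangency: set MRS = p_x/p_y = 2/2 = 1.
So (3/2)·(y − 2)/(x − 2) = 1, i.e. (y − 2) = (2/3)·(x − 2).
Rewrite the budget in excess-of-subsistence terms: 2·(x − 2) + 2·(y − 2) = 38 − 2·2 − 2·2 = 30.
Substituting, (10/3)·(x − 2) = 30, so x − 2 = 9 and x* = 11.
Then y − 2 = (2/3)·9 = 6, so y* = 8.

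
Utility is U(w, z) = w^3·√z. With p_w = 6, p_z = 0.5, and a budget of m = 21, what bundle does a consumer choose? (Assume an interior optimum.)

MU_w = 3·w^2·√z and MU_z = 0.5·w^3·z^(-0.5).
MRS = MU_w/MU_z = (6)·z/w.
Tangency: set MRS = p_w/p_z = 6/0.5 = 12.
So (6)·z/w = 12, i.e. z = 2·w.
Substitute into the budget 6·w + 0.5·z = 21: 7·w = 21, so w* = 3.
Then z* = 2·3 = 6.

w* = 3, z* = 6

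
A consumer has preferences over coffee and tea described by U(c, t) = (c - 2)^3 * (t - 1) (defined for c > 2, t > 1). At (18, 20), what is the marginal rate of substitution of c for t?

MRS = 57/16

MU_c = 3·(c−2)^2·(t−1), MU_t = (c−2)^3.
MRS = (3/1)·(t−1)/(c−2).
At (18, 20): MRS = 57/16.
That is, one extra unit of c is worth 57/16 units of t at the margin.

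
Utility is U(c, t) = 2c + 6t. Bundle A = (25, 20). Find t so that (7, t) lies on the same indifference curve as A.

U(25, 20) = 170.
Set U(7, t) = 170 and solve.
2·7 + 6t = 170 ⇒ 6t = 156 ⇒ t = 26.
Check: U(7, 26) = 170.

t = 26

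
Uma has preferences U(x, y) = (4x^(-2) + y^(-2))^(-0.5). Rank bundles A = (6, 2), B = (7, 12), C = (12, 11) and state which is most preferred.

Evaluate utility at each bundle:
U(A) = 1.664.
U(B) = 3.360.
U(C) = 5.267.
Highest utility is C, so C ≻ B ≻ A.

Bundle C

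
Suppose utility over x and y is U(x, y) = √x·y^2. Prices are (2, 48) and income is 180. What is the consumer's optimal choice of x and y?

x* = 18, y* = 3

MU_x = 0.5·x^(-0.5)·y^2 and MU_y = 2·√x·y.
MRS = MU_x/MU_y = (0.25)·y/x.
Tangency: set MRS = p_x/p_y = 2/48 = 1/24.
So (0.25)·y/x = 1/24, i.e. y = (1/6)·x.
Substitute into the budget 2·x + 48·y = 180: 10·x = 180, so x* = 18.
Then y* = (1/6)·18 = 3.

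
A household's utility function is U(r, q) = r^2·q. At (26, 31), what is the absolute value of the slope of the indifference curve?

MRS = 31/13

MU_r = 2·r·q and MU_q = r^2.
MRS = MU_r/MU_q = (2/1)·q/r.
At (26, 31): MRS = 31/13.
The indifference curve has slope −31/13 at this bundle.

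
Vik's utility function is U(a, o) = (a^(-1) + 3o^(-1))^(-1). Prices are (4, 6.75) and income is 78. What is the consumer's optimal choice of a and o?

a* = 6, o* = 8

For CES with ρ = -1, MRS = (1/3)·(o/a)^2.
Tangency: set MRS = p_a/p_o = 4/6.75 = 16/27.
So (o/a)^2 = 16/9; taking the square root, o/a = 4/3, i.e. o = (4/3)·a.
Substitute into the budget 4·a + 6.75·o = 78: 13·a = 78, so a* = 6 and o* = (4/3)·6 = 8.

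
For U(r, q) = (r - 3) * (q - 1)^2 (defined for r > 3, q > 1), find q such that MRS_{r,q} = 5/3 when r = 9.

MU_r = (q−1)^2, MU_q = 2·(r−3)·(q−1).
MRS = (1/2)·(q−1)/(r−3).
Substitute r = 9: MRS = (q − 1)/12. Setting this equal to 5/3 gives q − 1 = (5/3)·12 = 20, so q = 21.

q = 21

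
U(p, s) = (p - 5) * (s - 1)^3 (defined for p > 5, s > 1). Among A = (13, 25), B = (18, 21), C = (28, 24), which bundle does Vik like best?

Evaluate utility at each bundle:
U(A) = 110592.
U(B) = 104000.
U(C) = 279841.
Highest utility is C, so C ≻ A ≻ B.

Bundle C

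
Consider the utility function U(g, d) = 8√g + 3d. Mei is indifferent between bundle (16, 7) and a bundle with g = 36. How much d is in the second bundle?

U(16, 7) = 53.
Set U(36, d) = 53 and solve.
With g = 36: √36 = 6, so 3d = 53 − 8·6 = 5 and d = 5/3.
Check: U(36, 5/3) = 53.

d = 5/3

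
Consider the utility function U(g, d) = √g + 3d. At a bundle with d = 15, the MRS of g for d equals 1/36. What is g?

MU_g = 1/(2√g), MU_d = 3.
MRS = 1/(2√g) ÷ 3.
MRS depends only on g: (1/6)/√g = 1/36 ⇒ √g = (1/6)/(1/36) = 6 ⇒ g = 36.

g = 36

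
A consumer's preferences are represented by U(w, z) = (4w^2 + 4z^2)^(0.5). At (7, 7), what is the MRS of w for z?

MRS = 1

For CES with ρ = 2, MRS = (z/w)^(-1).
At (7, 7): MRS = 1.
So at (7, 7) the consumer would give up 1 units of z for one more unit of w.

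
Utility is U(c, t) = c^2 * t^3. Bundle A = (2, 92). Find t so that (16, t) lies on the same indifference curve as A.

U(2, 92) = 3114752.
Set U(16, t) = 3114752 and solve.
With c = 16: 16^2 = 256, so t^3 = 3114752/256 = 12167; taking the cube root, t = 23.
Check: U(16, 23) = 3114752.

t = 23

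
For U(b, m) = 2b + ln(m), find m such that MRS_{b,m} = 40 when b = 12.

MU_b = 2, MU_m = 1/m.
MRS = 2 ÷ (1/m).
MRS depends only on m: 2·m = 40 ⇒ m = 40/2 = 20.

m = 20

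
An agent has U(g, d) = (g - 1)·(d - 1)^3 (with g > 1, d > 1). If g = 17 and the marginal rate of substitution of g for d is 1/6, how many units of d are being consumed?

MU_g = (d−1)^3, MU_d = 3·(g−1)·(d−1)^2.
MRS = (1/3)·(d−1)/(g−1).
Substitute g = 17: MRS = (d − 1)/48. Setting this equal to 1/6 gives d − 1 = (1/6)·48 = 8, so d = 9.

d = 9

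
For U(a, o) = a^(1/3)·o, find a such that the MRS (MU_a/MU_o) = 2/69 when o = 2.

a = 23

MU_a = 1/3·a^(-2/3)·o and MU_o = a^(1/3).
MRS = MU_a/MU_o = (1/3)·o/a.
Substitute o = 2: MRS = (2/3)/a. Setting (2/3)/a = 2/69 gives a = (2/3)/(2/69) = 23.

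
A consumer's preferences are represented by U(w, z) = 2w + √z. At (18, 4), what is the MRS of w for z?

MRS = 8

MU_w = 2, MU_z = 1/(2√z).
MRS = 2 ÷ (1/(2√z)).
At (18, 4): MRS = 8.
That is, one extra unit of w is worth 8 units of z at the margin.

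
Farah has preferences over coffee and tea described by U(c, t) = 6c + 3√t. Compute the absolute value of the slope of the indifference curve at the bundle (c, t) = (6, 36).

MU_c = 6, MU_t = 3/(2√t).
MRS = 6 ÷ (3/(2√t)).
At (6, 36): MRS = 24.
The indifference curve has slope −24 at this bundle.

MRS = 24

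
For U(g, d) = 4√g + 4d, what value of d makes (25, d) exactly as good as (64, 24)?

d = 27

U(64, 24) = 128.
Set U(25, d) = 128 and solve.
With g = 25: √25 = 5, so 4d = 128 − 4·5 = 108 and d = 27.
Check: U(25, 27) = 128.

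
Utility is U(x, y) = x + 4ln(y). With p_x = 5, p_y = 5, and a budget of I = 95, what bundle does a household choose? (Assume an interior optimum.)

MU_x = 1, MU_y = 4/y.
MRS = 1 ÷ (4/y).
Tangency: set MRS = p_x/p_y = 5/5 = 1.
MRS depends only on y: 0.25·y = 1 ⇒ y* = 1/0.25 = 4.
From the budget, 5·x = 95 − 5·4 = 75, so x* = 15.

x* = 15, y* = 4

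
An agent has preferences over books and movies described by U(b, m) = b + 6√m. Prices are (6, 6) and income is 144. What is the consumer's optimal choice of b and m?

b* = 15, m* = 9

MU_b = 1, MU_m = 6/(2√m).
MRS = 1 ÷ (6/(2√m)).
Tangency: set MRS = p_b/p_m = 6/6 = 1.
MRS depends only on m: (1/3)·√m = 1 ⇒ √m = 1/(1/3) = 3 ⇒ m* = 9.
From the budget, 6·b = 144 − 6·9 = 90, so b* = 15.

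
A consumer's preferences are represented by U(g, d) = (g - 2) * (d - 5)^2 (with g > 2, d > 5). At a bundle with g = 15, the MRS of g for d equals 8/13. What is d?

d = 21

MU_g = (d−5)^2, MU_d = 2·(g−2)·(d−5).
MRS = (1/2)·(d−5)/(g−2).
Substitute g = 15: MRS = (d − 5)/26. Setting this equal to 8/13 gives d − 5 = (8/13)·26 = 16, so d = 21.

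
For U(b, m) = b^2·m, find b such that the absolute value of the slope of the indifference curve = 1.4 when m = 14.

MU_b = 2·b·m and MU_m = b^2.
MRS = MU_b/MU_m = (2/1)·m/b.
Substitute m = 14: MRS = 28/b. Setting 28/b = 1.4 gives b = 28/1.4 = 20.

b = 20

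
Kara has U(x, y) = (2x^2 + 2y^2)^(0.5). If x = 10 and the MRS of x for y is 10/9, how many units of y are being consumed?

For CES with ρ = 2, MRS = (y/x)^(-1).
Setting (y/10)^(-1) = 10/9 gives y/10 = 0.9 and y = 9.

y = 9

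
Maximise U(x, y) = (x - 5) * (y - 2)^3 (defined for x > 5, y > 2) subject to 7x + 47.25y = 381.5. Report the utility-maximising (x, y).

x* = 14, y* = 6

MU_x = (y−2)^3, MU_y = 3·(x−5)·(y−2)^2.
MRS = (1/3)·(y−2)/(x−5).
Tangency: set MRS = p_x/p_y = 7/47.25 = 4/27.
So (1/3)·(y − 2)/(x − 5) = 4/27, i.e. (y − 2) = (4/9)·(x − 5).
Rewrite the budget in excess-of-subsistence terms: 7·(x − 5) + 47.25·(y − 2) = 381.5 − 7·5 − 47.25·2 = 252.
Substituting, 28·(x − 5) = 252, so x − 5 = 9 and x* = 14.
Then y − 2 = (4/9)·9 = 4, so y* = 6.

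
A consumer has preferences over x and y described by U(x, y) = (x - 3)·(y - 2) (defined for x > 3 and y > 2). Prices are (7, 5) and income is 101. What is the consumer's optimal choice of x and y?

x* = 8, y* = 9

MU_x = (y−2), MU_y = (x−3).
MRS = (y−2)/(x−3).
Tangency: set MRS = p_x/p_y = 7/5 = 1.4.
So (y − 2)/(x − 3) = 1.4, i.e. (y − 2) = 1.4·(x − 3).
Rewrite the budget in excess-of-subsistence terms: 7·(x − 3) + 5·(y − 2) = 101 − 7·3 − 5·2 = 70.
Substituting, 14·(x − 3) = 70, so x − 3 = 5 and x* = 8.
Then y − 2 = 1.4·5 = 7, so y* = 9.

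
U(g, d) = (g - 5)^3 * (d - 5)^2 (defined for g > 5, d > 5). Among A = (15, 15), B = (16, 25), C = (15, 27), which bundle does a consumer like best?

Bundle B

Evaluate utility at each bundle:
U(A) = 100000.
U(B) = 532400.
U(C) = 484000.
Highest utility is B, so B ≻ C ≻ A.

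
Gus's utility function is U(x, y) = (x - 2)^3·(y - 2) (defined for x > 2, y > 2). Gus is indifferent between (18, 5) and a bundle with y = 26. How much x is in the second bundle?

U(18, 5) = 12288.
Set U(x, 26) = 12288 and solve.
With y = 26: (26 − 2) = 24, so (x − 2)^3 = 12288/24 = 512.
Taking the cube root (with x > 2): x − 2 = 8, so x = 10.
Check: U(10, 26) = 12288.

x = 10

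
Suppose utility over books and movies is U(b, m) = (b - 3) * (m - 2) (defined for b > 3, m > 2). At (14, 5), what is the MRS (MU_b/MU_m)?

MU_b = (m−2), MU_m = (b−3).
MRS = (m−2)/(b−3).
At (14, 5): MRS = 3/11.
That is, one extra unit of b is worth 3/11 units of m at the margin.

MRS = 3/11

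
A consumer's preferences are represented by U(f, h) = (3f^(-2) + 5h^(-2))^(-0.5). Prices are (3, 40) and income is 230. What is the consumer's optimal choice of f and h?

For CES with ρ = -2, MRS = (3/5)·(h/f)^3.
Tangency: set MRS = p_f/p_h = 3/40.
So (h/f)^3 = 0.125; taking the cube root, h/f = 0.5, i.e. h = 0.5·f.
Substitute into the budget 3·f + 40·h = 230: 23·f = 230, so f* = 10 and h* = 0.5·10 = 5.

f* = 10, h* = 5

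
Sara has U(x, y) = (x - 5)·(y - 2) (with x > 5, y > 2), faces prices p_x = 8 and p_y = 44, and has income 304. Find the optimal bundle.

MU_x = (y−2), MU_y = (x−5).
MRS = (y−2)/(x−5).
Tangency: set MRS = p_x/p_y = 8/44 = 2/11.
So (y − 2)/(x − 5) = 2/11, i.e. (y − 2) = (2/11)·(x − 5).
Rewrite the budget in excess-of-subsistence terms: 8·(x − 5) + 44·(y − 2) = 304 − 8·5 − 44·2 = 176.
Substituting, 16·(x − 5) = 176, so x − 5 = 11 and x* = 16.
Then y − 2 = (2/11)·11 = 2, so y* = 4.

x* = 16, y* = 4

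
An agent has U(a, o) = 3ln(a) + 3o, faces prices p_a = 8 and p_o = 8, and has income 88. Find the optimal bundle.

MU_a = 3/a, MU_o = 3.
MRS = 3/a ÷ 3.
Tangency: set MRS = p_a/p_o = 8/8 = 1.
MRS depends only on a: 1/a = 1 ⇒ a* = 1/1 = 1.
From the budget, 8·o = 88 − 8·1 = 80, so o* = 10.

a* = 1, o* = 10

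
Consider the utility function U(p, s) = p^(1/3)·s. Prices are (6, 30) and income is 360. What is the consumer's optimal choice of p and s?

p* = 15, s* = 9

MU_p = 1/3·p^(-2/3)·s and MU_s = p^(1/3).
MRS = MU_p/MU_s = (1/3)·s/p.
Tangency: set MRS = p_p/p_s = 6/30 = 0.2.
So (1/3)·s/p = 0.2, i.e. s = 0.6·p.
Substitute into the budget 6·p + 30·s = 360: 24·p = 360, so p* = 15.
Then s* = 0.6·15 = 9.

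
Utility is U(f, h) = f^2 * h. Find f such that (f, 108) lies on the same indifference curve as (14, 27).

U(14, 27) = 5292.
Set U(f, 108) = 5292 and solve.
With h = 108: f^2 = 5292/108 = 49; taking the square root, f = 7.
Check: U(7, 108) = 5292.

f = 7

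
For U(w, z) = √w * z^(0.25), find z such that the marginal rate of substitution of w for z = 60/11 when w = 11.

MU_w = 0.5·w^(-0.5)·z^(0.25) and MU_z = 0.25·√w·z^(-0.75).
MRS = MU_w/MU_z = (2)·z/w.
Substitute w = 11: MRS = z/5.5. Setting z/5.5 = 60/11 gives z = (60/11)·5.5 = 30.

z = 30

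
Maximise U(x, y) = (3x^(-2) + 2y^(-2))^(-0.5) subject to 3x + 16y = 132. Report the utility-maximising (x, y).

x* = 12, y* = 6

For CES with ρ = -2, MRS = (3/2)·(y/x)^3.
Tangency: set MRS = p_x/p_y = 3/16.
So (y/x)^3 = 0.125; taking the cube root, y/x = 0.5, i.e. y = 0.5·x.
Substitute into the budget 3·x + 16·y = 132: 11·x = 132, so x* = 12 and y* = 0.5·12 = 6.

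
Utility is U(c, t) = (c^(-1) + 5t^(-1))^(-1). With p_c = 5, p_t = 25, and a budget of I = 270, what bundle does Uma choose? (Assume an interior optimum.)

For CES with ρ = -1, MRS = (1/5)·(t/c)^2.
Tangency: set MRS = p_c/p_t = 5/25 = 0.2.
So (t/c)^2 = 1; taking the square root, t/c = 1, i.e. t = c.
Substitute into the budget 5·c + 25·t = 270: 30·c = 270, so c* = 9 and t* = 9.

c* = 9, t* = 9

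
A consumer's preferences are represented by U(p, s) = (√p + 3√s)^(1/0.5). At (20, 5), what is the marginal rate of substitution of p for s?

MRS = 1/6

For CES with ρ = 0.5, MRS = (1/3)·√(s/p).
At (20, 5): MRS = 1/6.
So at (20, 5) the consumer would give up 1/6 units of s for one more unit of p.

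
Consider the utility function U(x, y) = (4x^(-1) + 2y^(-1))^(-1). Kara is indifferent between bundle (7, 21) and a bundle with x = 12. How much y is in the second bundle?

U depends on (x, y) only through S = 4x^(-1) + 2y^(-1), so equal utility means equal S. At (7, 21): S = 2/3.
With x = 12: 4·12^(-1) = 1/3, so 2y^(-1) = 2/3 − 1/3 = 1/3, i.e. y^(-1) = 1/6.
Hence y = 1/(1/6) = 6.
Check: U(12, 6) = 1.5.

y = 6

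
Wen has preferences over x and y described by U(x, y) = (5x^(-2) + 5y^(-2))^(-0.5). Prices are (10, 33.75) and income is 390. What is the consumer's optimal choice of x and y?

x* = 12, y* = 8

For CES with ρ = -2, MRS = (y/x)^3.
Tangency: set MRS = p_x/p_y = 10/33.75 = 8/27.
So (y/x)^3 = 8/27; taking the cube root, y/x = 2/3, i.e. y = (2/3)·x.
Substitute into the budget 10·x + 33.75·y = 390: 32.5·x = 390, so x* = 12 and y* = (2/3)·12 = 8.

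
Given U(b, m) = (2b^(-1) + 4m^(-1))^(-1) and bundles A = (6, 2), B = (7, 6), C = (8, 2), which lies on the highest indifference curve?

Evaluate utility at each bundle:
U(A) = 0.429.
U(B) = 1.050.
U(C) = 0.444.
Highest utility is B, so B ≻ C ≻ A.

Bundle B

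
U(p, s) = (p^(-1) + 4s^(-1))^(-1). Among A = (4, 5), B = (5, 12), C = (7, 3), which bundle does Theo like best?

Bundle B

Evaluate utility at each bundle:
U(A) = 0.952.
U(B) = 1.875.
U(C) = 0.677.
Highest utility is B, so B ≻ A ≻ C.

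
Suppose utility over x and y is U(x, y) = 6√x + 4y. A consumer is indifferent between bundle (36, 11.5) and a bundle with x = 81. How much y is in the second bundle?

U(36, 11.5) = 82.
Set U(81, y) = 82 and solve.
With x = 81: √81 = 9, so 4y = 82 − 6·9 = 28 and y = 7.
Check: U(81, 7) = 82.

y = 7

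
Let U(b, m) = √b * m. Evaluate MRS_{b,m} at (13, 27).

MRS = 27/26

MU_b = 0.5·b^(-0.5)·m and MU_m = √b.
MRS = MU_b/MU_m = (0.5)·m/b.
At (13, 27): MRS = 27/26.
The indifference curve has slope −27/26 at this bundle.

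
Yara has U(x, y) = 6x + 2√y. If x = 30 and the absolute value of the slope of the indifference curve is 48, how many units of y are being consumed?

y = 64

MU_x = 6, MU_y = 2/(2√y).
MRS = 6 ÷ (2/(2√y)).
MRS depends only on y: 6·√y = 48 ⇒ √y = 48/6 = 8 ⇒ y = 64.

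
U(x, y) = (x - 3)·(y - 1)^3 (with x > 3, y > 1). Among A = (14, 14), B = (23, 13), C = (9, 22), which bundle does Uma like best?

Bundle C

Evaluate utility at each bundle:
U(A) = 24167.
U(B) = 34560.
U(C) = 55566.
Highest utility is C, so C ≻ B ≻ A.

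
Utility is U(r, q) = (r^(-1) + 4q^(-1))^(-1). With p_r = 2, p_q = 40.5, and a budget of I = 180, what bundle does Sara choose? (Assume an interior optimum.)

r* = 9, q* = 4

For CES with ρ = -1, MRS = (1/4)·(q/r)^2.
Tangency: set MRS = p_r/p_q = 2/40.5 = 4/81.
So (q/r)^2 = 16/81; taking the square root, q/r = 4/9, i.e. q = (4/9)·r.
Substitute into the budget 2·r + 40.5·q = 180: 20·r = 180, so r* = 9 and q* = (4/9)·9 = 4.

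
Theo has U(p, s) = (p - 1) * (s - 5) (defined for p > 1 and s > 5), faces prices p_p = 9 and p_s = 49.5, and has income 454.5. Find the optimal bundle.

MU_p = (s−5), MU_s = (p−1).
MRS = (s−5)/(p−1).
Tangency: set MRS = p_p/p_s = 9/49.5 = 2/11.
So (s − 5)/(p − 1) = 2/11, i.e. (s − 5) = (2/11)·(p − 1).
Rewrite the budget in excess-of-subsistence terms: 9·(p − 1) + 49.5·(s − 5) = 454.5 − 9·1 − 49.5·5 = 198.
Substituting, 18·(p − 1) = 198, so p − 1 = 11 and p* = 12.
Then s − 5 = (2/11)·11 = 2, so s* = 7.

p* = 12, s* = 7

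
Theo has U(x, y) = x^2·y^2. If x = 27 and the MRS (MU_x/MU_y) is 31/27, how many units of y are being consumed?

MU_x = 2·x·y^2 and MU_y = 2·x^2·y.
MRS = MU_x/MU_y = y/x.
Substitute x = 27: MRS = y/27. Setting y/27 = 31/27 gives y = (31/27)·27 = 31.

y = 31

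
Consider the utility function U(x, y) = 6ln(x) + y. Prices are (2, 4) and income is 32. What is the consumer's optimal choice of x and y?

MU_x = 6/x, MU_y = 1.
MRS = 6/x ÷ 1.
Tangency: set MRS = p_x/p_y = 2/4 = 0.5.
MRS depends only on x: 6/x = 0.5 ⇒ x* = 6/0.5 = 12.
From the budget, 4·y = 32 − 2·12 = 8, so y* = 2.

x* = 12, y* = 2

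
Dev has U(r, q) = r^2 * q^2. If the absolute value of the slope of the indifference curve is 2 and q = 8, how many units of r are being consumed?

r = 4

MU_r = 2·r·q^2 and MU_q = 2·r^2·q.
MRS = MU_r/MU_q = q/r.
Substitute q = 8: MRS = 8/r. Setting 8/r = 2 gives r = 8/2 = 4.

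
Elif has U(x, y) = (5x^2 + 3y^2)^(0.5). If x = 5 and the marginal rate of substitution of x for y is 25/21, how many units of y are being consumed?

y = 7

For CES with ρ = 2, MRS = (5/3)·(y/x)^(-1).
Setting (5/3)·(y/5)^(-1) = 25/21 gives (y/5)^(-1) = 5/7, so y/5 = 1.4 and y = 7.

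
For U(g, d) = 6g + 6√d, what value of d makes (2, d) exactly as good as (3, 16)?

U(3, 16) = 42.
Set U(2, d) = 42 and solve.
With g = 2: 6√d = 42 − 6·2 = 30, so √d = 5 and d = 25.
Check: U(2, 25) = 42.

d = 25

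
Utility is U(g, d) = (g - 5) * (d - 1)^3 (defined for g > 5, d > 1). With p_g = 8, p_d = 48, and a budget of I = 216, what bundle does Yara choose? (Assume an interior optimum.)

MU_g = (d−1)^3, MU_d = 3·(g−5)·(d−1)^2.
MRS = (1/3)·(d−1)/(g−5).
Tangency: set MRS = p_g/p_d = 8/48 = 1/6.
So (1/3)·(d − 1)/(g − 5) = 1/6, i.e. (d − 1) = 0.5·(g − 5).
Rewrite the budget in excess-of-subsistence terms: 8·(g − 5) + 48·(d − 1) = 216 − 8·5 − 48·1 = 128.
Substituting, 32·(g − 5) = 128, so g − 5 = 4 and g* = 9.
Then d − 1 = 0.5·4 = 2, so d* = 3.

g* = 9, d* = 3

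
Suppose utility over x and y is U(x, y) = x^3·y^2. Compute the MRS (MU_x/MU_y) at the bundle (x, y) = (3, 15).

MRS = 7.5

MU_x = 3·x^2·y^2 and MU_y = 2·x^3·y.
MRS = MU_x/MU_y = (3/2)·y/x.
At (3, 15): MRS = 7.5.
The indifference curve has slope −7.5 at this bundle.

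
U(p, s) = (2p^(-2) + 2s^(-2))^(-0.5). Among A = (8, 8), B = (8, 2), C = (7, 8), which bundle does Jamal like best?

Bundle A

Evaluate utility at each bundle:
U(A) = 4.000.
U(B) = 1.372.
U(C) = 3.725.
Highest utility is A, so A ≻ C ≻ B.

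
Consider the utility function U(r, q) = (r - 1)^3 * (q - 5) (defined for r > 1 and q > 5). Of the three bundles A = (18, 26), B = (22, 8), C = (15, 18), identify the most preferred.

Evaluate utility at each bundle:
U(A) = 103173.
U(B) = 27783.
U(C) = 35672.
Highest utility is A, so A ≻ C ≻ B.

Bundle A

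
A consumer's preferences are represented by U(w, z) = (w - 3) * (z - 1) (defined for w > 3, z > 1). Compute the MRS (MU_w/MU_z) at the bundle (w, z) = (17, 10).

MRS = 9/14

MU_w = (z−1), MU_z = (w−3).
MRS = (z−1)/(w−3).
At (17, 10): MRS = 9/14.
That is, one extra unit of w is worth 9/14 units of z at the margin.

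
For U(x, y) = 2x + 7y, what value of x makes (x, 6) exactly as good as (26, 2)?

U(26, 2) = 66.
Set U(x, 6) = 66 and solve.
2x + 7·6 = 66 ⇒ 2x = 24 ⇒ x = 12.
Check: U(12, 6) = 66.

x = 12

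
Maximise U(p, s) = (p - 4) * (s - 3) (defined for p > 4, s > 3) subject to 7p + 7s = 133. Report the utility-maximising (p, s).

MU_p = (s−3), MU_s = (p−4).
MRS = (s−3)/(p−4).
Tangency: set MRS = p_p/p_s = 7/7 = 1.
So (s − 3)/(p − 4) = 1, i.e. (s − 3) = (p − 4).
Rewrite the budget in excess-of-subsistence terms: 7·(p − 4) + 7·(s − 3) = 133 − 7·4 − 7·3 = 84.
Substituting, 14·(p − 4) = 84, so p − 4 = 6 and p* = 10.
Then s − 3 = 6, so s* = 9.

p* = 10, s* = 9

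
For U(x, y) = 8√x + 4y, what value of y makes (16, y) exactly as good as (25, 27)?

U(25, 27) = 148.
Set U(16, y) = 148 and solve.
With x = 16: √16 = 4, so 4y = 148 − 8·4 = 116 and y = 29.
Check: U(16, 29) = 148.

y = 29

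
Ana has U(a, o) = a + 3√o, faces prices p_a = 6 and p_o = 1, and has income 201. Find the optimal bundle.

a* = 20, o* = 81

MU_a = 1, MU_o = 3/(2√o).
MRS = 1 ÷ (3/(2√o)).
Tangency: set MRS = p_a/p_o = 6/1 = 6.
MRS depends only on o: (2/3)·√o = 6 ⇒ √o = 6/(2/3) = 9 ⇒ o* = 81.
From the budget, 6·a = 201 − 1·81 = 120, so a* = 20.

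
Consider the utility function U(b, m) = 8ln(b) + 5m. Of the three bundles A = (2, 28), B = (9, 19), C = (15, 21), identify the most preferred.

Bundle A

Evaluate utility at each bundle:
U(A) = 145.545.
U(B) = 112.578.
U(C) = 126.664.
Highest utility is A, so A ≻ C ≻ B.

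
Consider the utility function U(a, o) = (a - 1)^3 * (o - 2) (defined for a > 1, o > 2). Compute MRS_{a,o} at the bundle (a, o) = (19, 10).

MRS = 4/3

MU_a = 3·(a−1)^2·(o−2), MU_o = (a−1)^3.
MRS = (3/1)·(o−2)/(a−1).
At (19, 10): MRS = 4/3.
The indifference curve has slope −4/3 at this bundle.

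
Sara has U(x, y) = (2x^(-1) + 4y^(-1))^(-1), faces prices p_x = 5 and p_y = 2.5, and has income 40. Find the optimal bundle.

For CES with ρ = -1, MRS = (2/4)·(y/x)^2.
Tangency: set MRS = p_x/p_y = 5/2.5 = 2.
So (y/x)^2 = 4; taking the square root, y/x = 2, i.e. y = 2·x.
Substitute into the budget 5·x + 2.5·y = 40: 10·x = 40, so x* = 4 and y* = 2·4 = 8.

x* = 4, y* = 8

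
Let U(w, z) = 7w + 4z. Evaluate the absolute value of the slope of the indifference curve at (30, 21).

MU_w = 7, MU_z = 4, so MRS = 7/4 = 1.75 at every bundle.
At (30, 21): MRS = 1.75.
The indifference curve has slope −1.75 at this bundle.

MRS = 1.75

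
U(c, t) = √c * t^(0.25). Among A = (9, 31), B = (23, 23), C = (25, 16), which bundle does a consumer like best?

Evaluate utility at each bundle:
U(A) = 7.079.
U(B) = 10.503.
U(C) = 10.000.
Highest utility is B, so B ≻ C ≻ A.

Bundle B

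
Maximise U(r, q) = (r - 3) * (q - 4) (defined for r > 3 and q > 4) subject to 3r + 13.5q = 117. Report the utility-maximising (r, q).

MU_r = (q−4), MU_q = (r−3).
MRS = (q−4)/(r−3).
Tangency: set MRS = p_r/p_q = 3/13.5 = 2/9.
So (q − 4)/(r − 3) = 2/9, i.e. (q − 4) = (2/9)·(r − 3).
Rewrite the budget in excess-of-subsistence terms: 3·(r − 3) + 13.5·(q − 4) = 117 − 3·3 − 13.5·4 = 54.
Substituting, 6·(r − 3) = 54, so r − 3 = 9 and r* = 12.
Then q − 4 = (2/9)·9 = 2, so q* = 6.

r* = 12, q* = 6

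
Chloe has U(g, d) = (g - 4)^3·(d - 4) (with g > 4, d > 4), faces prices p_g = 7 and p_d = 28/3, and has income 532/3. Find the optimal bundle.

g* = 16, d* = 7

MU_g = 3·(g−4)^2·(d−4), MU_d = (g−4)^3.
MRS = (3/1)·(d−4)/(g−4).
Tangency: set MRS = p_g/p_d = 7/(28/3) = 0.75.
So (3/1)·(d − 4)/(g − 4) = 0.75, i.e. (d − 4) = 0.25·(g − 4).
Rewrite the budget in excess-of-subsistence terms: 7·(g − 4) + (28/3)·(d − 4) = 532/3 − 7·4 − (28/3)·4 = 112.
Substituting, (28/3)·(g − 4) = 112, so g − 4 = 12 and g* = 16.
Then d − 4 = 0.25·12 = 3, so d* = 7.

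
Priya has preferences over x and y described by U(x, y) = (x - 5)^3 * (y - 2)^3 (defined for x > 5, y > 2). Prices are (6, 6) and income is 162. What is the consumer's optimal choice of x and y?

MU_x = 3·(x−5)^2·(y−2)^3, MU_y = 3·(x−5)^3·(y−2)^2.
MRS = (y−2)/(x−5).
Tangency: set MRS = p_x/p_y = 6/6 = 1.
So (y − 2)/(x − 5) = 1, i.e. (y − 2) = (x − 5).
Rewrite the budget in excess-of-subsistence terms: 6·(x − 5) + 6·(y − 2) = 162 − 6·5 − 6·2 = 120.
Substituting, 12·(x − 5) = 120, so x − 5 = 10 and x* = 15.
Then y − 2 = 10, so y* = 12.

x* = 15, y* = 12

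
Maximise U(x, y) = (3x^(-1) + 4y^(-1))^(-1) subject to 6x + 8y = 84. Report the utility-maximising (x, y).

x* = 6, y* = 6

For CES with ρ = -1, MRS = (3/4)·(y/x)^2.
Tangency: set MRS = p_x/p_y = 6/8 = 0.75.
So (y/x)^2 = 1; taking the square root, y/x = 1, i.e. y = x.
Substitute into the budget 6·x + 8·y = 84: 14·x = 84, so x* = 6 and y* = 6.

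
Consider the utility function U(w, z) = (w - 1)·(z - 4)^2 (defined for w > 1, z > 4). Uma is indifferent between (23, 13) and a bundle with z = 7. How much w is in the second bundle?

U(23, 13) = 1782.
Set U(w, 7) = 1782 and solve.
With z = 7: (7 − 4)^2 = 9, so (w − 1) = 1782/9 = 198.
So w = 1 + 198 = 199.
Check: U(199, 7) = 1782.

w = 199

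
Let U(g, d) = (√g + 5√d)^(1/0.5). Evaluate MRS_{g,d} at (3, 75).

MRS = 1

For CES with ρ = 0.5, MRS = (1/5)·√(d/g).
At (3, 75): MRS = 1.
The indifference curve has slope −1 at this bundle.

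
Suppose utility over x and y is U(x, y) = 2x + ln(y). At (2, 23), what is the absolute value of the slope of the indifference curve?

MU_x = 2, MU_y = 1/y.
MRS = 2 ÷ (1/y).
At (2, 23): MRS = 46.
That is, one extra unit of x is worth 46 units of y at the margin.

MRS = 46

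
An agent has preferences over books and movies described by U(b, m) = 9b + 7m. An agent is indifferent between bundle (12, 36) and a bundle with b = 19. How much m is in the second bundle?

U(12, 36) = 360.
Set U(19, m) = 360 and solve.
9·19 + 7m = 360 ⇒ 7m = 189 ⇒ m = 27.
Check: U(19, 27) = 360.

m = 27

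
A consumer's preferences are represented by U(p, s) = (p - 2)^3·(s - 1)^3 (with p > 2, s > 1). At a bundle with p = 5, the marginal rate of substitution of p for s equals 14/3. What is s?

s = 15

MU_p = 3·(p−2)^2·(s−1)^3, MU_s = 3·(p−2)^3·(s−1)^2.
MRS = (s−1)/(p−2).
Substitute p = 5: MRS = (s − 1)/3. Setting this equal to 14/3 gives s − 1 = (14/3)·3 = 14, so s = 15.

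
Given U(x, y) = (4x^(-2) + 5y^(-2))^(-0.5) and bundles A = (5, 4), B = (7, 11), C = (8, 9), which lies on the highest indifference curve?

Bundle B

Evaluate utility at each bundle:
U(A) = 1.455.
U(B) = 2.852.
U(C) = 2.837.
Highest utility is B, so B ≻ C ≻ A.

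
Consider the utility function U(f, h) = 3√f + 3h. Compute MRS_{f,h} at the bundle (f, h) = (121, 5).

MRS = 1/22

MU_f = 3/(2√f), MU_h = 3.
MRS = 3/(2√f) ÷ 3.
At (121, 5): MRS = 1/22.
The indifference curve has slope −1/22 at this bundle.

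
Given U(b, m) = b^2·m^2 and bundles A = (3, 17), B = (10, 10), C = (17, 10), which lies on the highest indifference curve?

Evaluate utility at each bundle:
U(A) = 2601.
U(B) = 10000.
U(C) = 28900.
Highest utility is C, so C ≻ B ≻ A.

Bundle C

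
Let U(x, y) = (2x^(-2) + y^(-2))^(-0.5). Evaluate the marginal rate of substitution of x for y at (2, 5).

For CES with ρ = -2, MRS = (2/1)·(y/x)^3.
At (2, 5): MRS = 31.25.
That is, one extra unit of x is worth 31.25 units of y at the margin.

MRS = 31.25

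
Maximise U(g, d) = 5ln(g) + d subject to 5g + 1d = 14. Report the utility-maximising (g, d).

g* = 1, d* = 9

MU_g = 5/g, MU_d = 1.
MRS = 5/g ÷ 1.
Tangency: set MRS = p_g/p_d = 5/1 = 5.
MRS depends only on g: 5/g = 5 ⇒ g* = 5/5 = 1.
From the budget, 1·d = 14 − 5·1 = 9, so d* = 9.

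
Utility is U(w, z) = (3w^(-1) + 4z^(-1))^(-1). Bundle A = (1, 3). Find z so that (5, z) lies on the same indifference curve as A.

U depends on (w, z) only through S = 3w^(-1) + 4z^(-1), so equal utility means equal S. At (1, 3): S = 13/3.
With w = 5: 3·5^(-1) = 0.6, so 4z^(-1) = 13/3 − 0.6 = 56/15, i.e. z^(-1) = 14/15.
Hence z = 1/(14/15) = 15/14.
Check: U(5, 15/14) = 0.2308.

z = 15/14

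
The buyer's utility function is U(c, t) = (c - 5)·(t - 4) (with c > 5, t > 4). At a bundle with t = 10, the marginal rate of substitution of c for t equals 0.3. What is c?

MU_c = (t−4), MU_t = (c−5).
MRS = (t−4)/(c−5).
Substitute t = 10: MRS = 6/(c − 5). Setting this equal to 0.3 gives c − 5 = 6/0.3 = 20, so c = 25.

c = 25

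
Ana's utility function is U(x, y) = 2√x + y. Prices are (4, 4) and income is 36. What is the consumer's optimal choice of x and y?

MU_x = 2/(2√x), MU_y = 1.
MRS = 2/(2√x) ÷ 1.
Tangency: set MRS = p_x/p_y = 4/4 = 1.
MRS depends only on x: 1/√x = 1 ⇒ √x = 1/1 = 1 ⇒ x* = 1.
From the budget, 4·y = 36 − 4·1 = 32, so y* = 8.

x* = 1, y* = 8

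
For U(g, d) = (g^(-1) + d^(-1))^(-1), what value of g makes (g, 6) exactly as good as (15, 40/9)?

g = 8

U depends on (g, d) only through S = g^(-1) + d^(-1), so equal utility means equal S. At (15, 40/9): S = 7/24.
With d = 6: 6^(-1) = 1/6, so g^(-1) = 7/24 − 1/6 = 0.125.
Hence g = 1/0.125 = 8.
Check: U(8, 6) = 3.4286.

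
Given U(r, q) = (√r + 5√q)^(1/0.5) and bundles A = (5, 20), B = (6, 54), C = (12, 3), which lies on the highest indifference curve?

Evaluate utility at each bundle:
U(A) = 605.000.
U(B) = 1536.000.
U(C) = 147.000.
Highest utility is B, so B ≻ A ≻ C.

Bundle B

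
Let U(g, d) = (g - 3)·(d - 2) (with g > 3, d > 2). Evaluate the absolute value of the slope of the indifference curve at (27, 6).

MU_g = (d−2), MU_d = (g−3).
MRS = (d−2)/(g−3).
At (27, 6): MRS = 1/6.
The indifference curve has slope −1/6 at this bundle.

MRS = 1/6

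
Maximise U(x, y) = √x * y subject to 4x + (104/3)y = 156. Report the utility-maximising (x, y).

MU_x = 0.5·x^(-0.5)·y and MU_y = √x.
MRS = MU_x/MU_y = (0.5)·y/x.
Tangency: set MRS = p_x/p_y = 4/(104/3) = 3/26.
So (0.5)·y/x = 3/26, i.e. y = (3/13)·x.
Substitute into the budget 4·x + (104/3)·y = 156: 12·x = 156, so x* = 13.
Then y* = (3/13)·13 = 3.

x* = 13, y* = 3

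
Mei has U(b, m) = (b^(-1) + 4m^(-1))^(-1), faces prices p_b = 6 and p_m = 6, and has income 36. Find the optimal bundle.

For CES with ρ = -1, MRS = (1/4)·(m/b)^2.
Tangency: set MRS = p_b/p_m = 6/6 = 1.
So (m/b)^2 = 4; taking the square root, m/b = 2, i.e. m = 2·b.
Substitute into the budget 6·b + 6·m = 36: 18·b = 36, so b* = 2 and m* = 2·2 = 4.

b* = 2, m* = 4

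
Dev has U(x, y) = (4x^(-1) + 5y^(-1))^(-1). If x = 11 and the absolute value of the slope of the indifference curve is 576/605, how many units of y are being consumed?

For CES with ρ = -1, MRS = (4/5)·(y/x)^2.
Setting (4/5)·(y/11)^2 = 576/605 gives (y/11)^2 = 144/121, so y/11 = 12/11 and y = 12.

y = 12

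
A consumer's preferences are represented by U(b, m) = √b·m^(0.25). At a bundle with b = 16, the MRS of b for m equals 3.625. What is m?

m = 29

MU_b = 0.5·b^(-0.5)·m^(0.25) and MU_m = 0.25·√b·m^(-0.75).
MRS = MU_b/MU_m = (2)·m/b.
Substitute b = 16: MRS = m/8. Setting m/8 = 3.625 gives m = 3.625·8 = 29.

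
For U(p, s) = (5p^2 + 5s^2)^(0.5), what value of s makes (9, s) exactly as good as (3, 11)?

U depends on (p, s) only through S = 5p^2 + 5s^2, so equal utility means equal S. At (3, 11): S = 650.
With p = 9: 5·9^2 = 405, so 5s^2 = 650 − 405 = 245, i.e. s^2 = 49.
Hence s = √49 = 7.
Check: U(9, 7) = 25.4951.

s = 7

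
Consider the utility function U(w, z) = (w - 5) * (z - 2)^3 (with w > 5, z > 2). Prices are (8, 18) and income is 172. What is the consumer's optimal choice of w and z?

w* = 8, z* = 6

MU_w = (z−2)^3, MU_z = 3·(w−5)·(z−2)^2.
MRS = (1/3)·(z−2)/(w−5).
Tangency: set MRS = p_w/p_z = 8/18 = 4/9.
So (1/3)·(z − 2)/(w − 5) = 4/9, i.e. (z − 2) = (4/3)·(w − 5).
Rewrite the budget in excess-of-subsistence terms: 8·(w − 5) + 18·(z − 2) = 172 − 8·5 − 18·2 = 96.
Substituting, 32·(w − 5) = 96, so w − 5 = 3 and w* = 8.
Then z − 2 = (4/3)·3 = 4, so z* = 6.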